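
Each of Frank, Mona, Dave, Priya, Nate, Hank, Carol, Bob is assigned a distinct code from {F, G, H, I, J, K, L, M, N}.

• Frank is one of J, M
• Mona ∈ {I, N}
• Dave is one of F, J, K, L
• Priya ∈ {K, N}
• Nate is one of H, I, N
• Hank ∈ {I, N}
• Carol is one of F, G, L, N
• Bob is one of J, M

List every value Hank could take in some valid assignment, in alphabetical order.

I, N

The 2 variables Frank and Bob are confined to {J, M}, which locks those values in; drop them from Dave.
The 2 variables Mona and Hank are confined to {I, N}, which locks those values in; drop them from Priya, Nate, Carol.
Priya has just one choice, so Priya = K. So Dave can't be K.
Nate must be H (only option left).
No further eliminations apply; Hank can still be any of I, N.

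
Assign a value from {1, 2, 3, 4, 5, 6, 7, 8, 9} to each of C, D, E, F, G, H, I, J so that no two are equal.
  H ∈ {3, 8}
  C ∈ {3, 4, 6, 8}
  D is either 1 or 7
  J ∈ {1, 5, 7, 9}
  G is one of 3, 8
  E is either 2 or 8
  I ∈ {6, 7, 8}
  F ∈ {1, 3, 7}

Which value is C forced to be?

4

G and H share exactly the 2 values {3, 8}; by pigeonhole those values go to them, so strike 3, 8 from C, E, F, I.
E's domain is down to {2}, so E = 2.
D and F between them cover only {1, 7} — a naked pair. Remove those values from I, J.
That leaves I = 6. Remove 6 from C.
So C = 4.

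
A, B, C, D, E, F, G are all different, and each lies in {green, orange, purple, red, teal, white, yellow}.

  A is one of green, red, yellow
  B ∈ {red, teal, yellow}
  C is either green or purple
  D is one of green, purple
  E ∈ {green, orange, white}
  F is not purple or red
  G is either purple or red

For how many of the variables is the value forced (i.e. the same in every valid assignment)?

The 2 variables C and D are confined to {green, purple}, which locks those values in; drop them from A, E, F, G.
G has just one choice, so G = red. Remove red from A, B.
A has just one choice, so A = yellow. Remove yellow from B, F.
B's domain is down to {teal}, so B = teal. Strike teal from F.
Determined: A=yellow, B=teal, G=red. The other variables each still have more than one consistent value. That makes 3.

3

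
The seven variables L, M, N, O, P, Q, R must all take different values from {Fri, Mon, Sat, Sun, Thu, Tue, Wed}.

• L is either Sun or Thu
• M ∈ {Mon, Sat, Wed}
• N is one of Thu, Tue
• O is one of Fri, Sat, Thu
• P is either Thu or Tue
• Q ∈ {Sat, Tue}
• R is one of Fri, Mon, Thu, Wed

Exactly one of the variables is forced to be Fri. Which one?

Among the 7 variables, Sun fits only L (and all 7 values in {Fri, Mon, Sat, Sun, Thu, Tue, Wed} must be used), so L = Sun.
N and P share exactly the 2 values {Thu, Tue}; by pigeonhole those values go to them, so strike Thu, Tue from O, Q, R.
Q has just one choice, so Q = Sat. So M, O can't be Sat.
So Fri goes to O.

O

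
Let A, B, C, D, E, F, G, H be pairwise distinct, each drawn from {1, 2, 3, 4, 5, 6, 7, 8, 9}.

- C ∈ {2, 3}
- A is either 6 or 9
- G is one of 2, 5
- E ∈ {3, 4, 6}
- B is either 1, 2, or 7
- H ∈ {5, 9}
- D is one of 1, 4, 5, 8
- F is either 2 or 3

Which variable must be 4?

C and F share exactly the 2 values {2, 3}; by pigeonhole those values go to them, so strike 2, 3 from B, E, G.
G has just one choice, so G = 5. Strike 5 from D, H.
H must be 9 (only option left). So A can't be 9.
That leaves A = 6. Strike 6 from E.
So 4 goes to E.

E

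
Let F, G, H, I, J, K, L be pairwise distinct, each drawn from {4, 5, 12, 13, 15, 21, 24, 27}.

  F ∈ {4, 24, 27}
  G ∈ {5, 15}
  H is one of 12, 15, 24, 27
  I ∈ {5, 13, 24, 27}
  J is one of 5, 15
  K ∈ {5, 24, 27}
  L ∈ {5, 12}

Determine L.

The 7 variables draw from only 7 values {4, 5, 12, 13, 15, 24, 27}, so each is used; only F can be 4, hence F = 4.
The 6 still-open variables together cover exactly {5, 12, 13, 15, 24, 27} — 6 values for 6 variables — and 13 appears only in I's list, so I = 13.
G and J between them cover only {5, 15} — a naked pair. Remove those values from H, K, L.
So L = 12.

12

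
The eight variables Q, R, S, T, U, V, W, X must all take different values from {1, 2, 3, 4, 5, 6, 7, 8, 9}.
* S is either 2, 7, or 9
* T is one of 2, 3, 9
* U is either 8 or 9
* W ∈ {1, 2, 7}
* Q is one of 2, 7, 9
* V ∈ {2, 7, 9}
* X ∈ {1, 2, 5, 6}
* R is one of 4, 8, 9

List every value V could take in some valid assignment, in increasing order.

2, 7, 9

Q, S, V between them cover only {2, 7, 9} — a naked triple. Remove those values from R, T, U, W, X.
T must be 3 (only option left).
U must be 8 (only option left). Eliminate 8 elsewhere: R.
W must be 1 (only option left). Strike 1 from X.
R must be 4 (only option left).
No further eliminations apply; V can still be any of 2, 7, 9.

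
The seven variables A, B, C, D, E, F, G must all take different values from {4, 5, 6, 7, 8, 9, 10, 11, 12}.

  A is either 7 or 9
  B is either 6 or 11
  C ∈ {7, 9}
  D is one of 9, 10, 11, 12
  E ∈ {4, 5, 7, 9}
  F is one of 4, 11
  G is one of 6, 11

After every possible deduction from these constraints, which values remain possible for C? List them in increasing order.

7, 9

The 2 variables A and C are confined to {7, 9}, which locks those values in; drop them from D, E.
The 2 variables B and G are confined to {6, 11}, which locks those values in; drop them from D, F.
F has just one choice, so F = 4. Strike 4 from E.
E has just one choice, so E = 5.
No further eliminations apply; C can still be any of 7, 9.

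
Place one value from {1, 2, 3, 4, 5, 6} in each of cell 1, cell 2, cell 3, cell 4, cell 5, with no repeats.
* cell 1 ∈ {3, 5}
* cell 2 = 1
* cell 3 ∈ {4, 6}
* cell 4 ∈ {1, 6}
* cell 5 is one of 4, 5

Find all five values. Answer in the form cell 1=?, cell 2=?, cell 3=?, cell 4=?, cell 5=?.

cell 1=3, cell 2=1, cell 3=4, cell 4=6, cell 5=5

cell 2 has just one choice, so cell 2 = 1. Eliminate 1 elsewhere: cell 4.
cell 4 has just one choice, so cell 4 = 6. Remove 6 from cell 3.
cell 3 has just one choice, so cell 3 = 4. So cell 5 can't be 4.
cell 5 has just one choice, so cell 5 = 5. Eliminate 5 elsewhere: cell 1.
cell 1 must be 3 (only option left).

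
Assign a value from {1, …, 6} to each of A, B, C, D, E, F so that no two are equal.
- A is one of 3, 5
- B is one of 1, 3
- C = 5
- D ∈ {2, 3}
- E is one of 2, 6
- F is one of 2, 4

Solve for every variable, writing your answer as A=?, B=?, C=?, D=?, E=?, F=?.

C has just one choice, so C = 5. Remove 5 from A.
A has just one choice, so A = 3. Remove 3 from B, D.
B has just one choice, so B = 1.
D has just one choice, so D = 2. So E, F can't be 2.
E must be 6 (only option left).
F's domain is down to {4}, so F = 4.

A=3, B=1, C=5, D=2, E=6, F=4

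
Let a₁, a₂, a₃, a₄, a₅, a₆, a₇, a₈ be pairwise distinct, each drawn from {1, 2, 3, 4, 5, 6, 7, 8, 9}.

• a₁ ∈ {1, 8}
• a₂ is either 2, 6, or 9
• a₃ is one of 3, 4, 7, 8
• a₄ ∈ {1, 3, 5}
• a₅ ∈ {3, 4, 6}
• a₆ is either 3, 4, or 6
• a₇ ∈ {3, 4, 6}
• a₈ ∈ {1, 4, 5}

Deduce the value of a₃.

7

The 3 variables a₅, a₆, a₇ are confined to {3, 4, 6}, which locks those values in; drop them from a₂, a₃, a₄, a₈.
a₄ and a₈ share exactly the 2 values {1, 5}; by pigeonhole those values go to them, so strike 1, 5 from a₁.
a₁ must be 8 (only option left). Eliminate 8 elsewhere: a₃.
So a₃ = 7.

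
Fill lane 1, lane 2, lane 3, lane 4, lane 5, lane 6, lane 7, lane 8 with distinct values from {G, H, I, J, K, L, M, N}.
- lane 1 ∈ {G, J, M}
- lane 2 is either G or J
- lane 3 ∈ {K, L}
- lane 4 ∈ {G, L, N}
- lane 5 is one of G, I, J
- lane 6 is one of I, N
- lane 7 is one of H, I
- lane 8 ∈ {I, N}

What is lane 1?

M

The 8 variables together cover exactly {G, H, I, J, K, L, M, N} — 8 values for 8 variables — and H appears only in lane 7's list, so lane 7 = H.
The 7 still-open variables draw from only 7 values {G, I, J, K, L, M, N}, so each is used; only lane 3 can be K, hence lane 3 = K.
The 6 still-open variables draw from only 6 values {G, I, J, L, M, N}, so each is used; only lane 4 can be L, hence lane 4 = L.
Among the 5 still-open variables, M fits only lane 1 (and all 5 values in {G, I, J, M, N} must be used), so lane 1 = M.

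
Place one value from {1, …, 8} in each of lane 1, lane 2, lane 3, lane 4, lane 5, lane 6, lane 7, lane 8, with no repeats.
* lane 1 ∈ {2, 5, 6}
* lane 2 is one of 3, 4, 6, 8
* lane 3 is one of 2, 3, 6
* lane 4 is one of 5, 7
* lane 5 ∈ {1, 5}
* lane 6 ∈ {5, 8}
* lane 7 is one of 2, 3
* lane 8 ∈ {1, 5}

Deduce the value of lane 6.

The 8 variables together cover exactly {1, 2, 3, 4, 5, 6, 7, 8} — 8 values for 8 variables — and 4 appears only in lane 2's list, so lane 2 = 4.
Among the 7 still-open variables, 7 fits only lane 4 (and all 7 values in {1, 2, 3, 5, 6, 7, 8} must be used), so lane 4 = 7.
The 6 still-open variables together cover exactly {1, 2, 3, 5, 6, 8} — 6 values for 6 variables — and 8 appears only in lane 6's list, so lane 6 = 8.

8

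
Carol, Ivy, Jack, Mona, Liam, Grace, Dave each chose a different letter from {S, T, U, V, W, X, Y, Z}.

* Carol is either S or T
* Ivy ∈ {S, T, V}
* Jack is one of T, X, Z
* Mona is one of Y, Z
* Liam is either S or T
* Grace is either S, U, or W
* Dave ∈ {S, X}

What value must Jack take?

Carol and Liam between them cover only {S, T} — a naked pair. Remove those values from Ivy, Jack, Grace, Dave.
Ivy has just one choice, so Ivy = V.
That leaves Dave = X. Remove X from Jack.
So Jack = Z.

Z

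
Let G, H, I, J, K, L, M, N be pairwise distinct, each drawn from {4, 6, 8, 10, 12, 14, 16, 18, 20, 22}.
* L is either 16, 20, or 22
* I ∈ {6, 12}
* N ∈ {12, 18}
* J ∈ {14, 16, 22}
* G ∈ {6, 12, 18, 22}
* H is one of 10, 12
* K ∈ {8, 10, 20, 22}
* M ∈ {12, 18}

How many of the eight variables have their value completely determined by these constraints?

3

M and N share exactly the 2 values {12, 18}; by pigeonhole those values go to them, so strike 12, 18 from G, H, I.
That leaves H = 10. Strike 10 from K.
I has just one choice, so I = 6. Eliminate 6 elsewhere: G.
G's domain is down to {22}, so G = 22. So J, K, L can't be 22.
Determined: G=22, H=10, I=6. The other variables each still have more than one consistent value. That makes 3.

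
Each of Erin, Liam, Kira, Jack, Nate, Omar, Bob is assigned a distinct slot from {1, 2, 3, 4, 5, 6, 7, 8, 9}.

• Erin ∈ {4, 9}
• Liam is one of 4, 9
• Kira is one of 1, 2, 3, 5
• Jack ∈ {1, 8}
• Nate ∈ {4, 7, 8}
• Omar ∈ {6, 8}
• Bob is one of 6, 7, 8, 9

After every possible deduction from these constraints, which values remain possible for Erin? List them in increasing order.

The 2 variables Erin and Liam are confined to {4, 9}, which locks those values in; drop them from Nate, Bob.
Nate, Omar, Bob between them cover only {6, 7, 8} — a naked triple. Remove those values from Jack.
Jack's domain is down to {1}, so Jack = 1. So Kira can't be 1.
No further eliminations apply; Erin can still be any of 4, 9.

4, 9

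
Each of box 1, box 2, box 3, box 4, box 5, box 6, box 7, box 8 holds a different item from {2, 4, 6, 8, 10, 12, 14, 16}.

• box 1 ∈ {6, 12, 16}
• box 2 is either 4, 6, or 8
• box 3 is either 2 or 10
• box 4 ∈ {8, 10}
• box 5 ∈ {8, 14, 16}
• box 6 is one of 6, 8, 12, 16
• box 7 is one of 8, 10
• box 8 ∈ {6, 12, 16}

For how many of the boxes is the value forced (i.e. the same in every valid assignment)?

3

The 8 variables draw from only 8 values {2, 4, 6, 8, 10, 12, 14, 16}, so each is used; only box 3 can be 2, hence box 3 = 2.
The 7 still-open variables together cover exactly {4, 6, 8, 10, 12, 14, 16} — 7 values for 7 variables — and 4 appears only in box 2's list, so box 2 = 4.
Among the 6 still-open variables, 14 fits only box 5 (and all 6 values in {6, 8, 10, 12, 14, 16} must be used), so box 5 = 14.
box 4 and box 7 share exactly the 2 values {8, 10}; by pigeonhole those values go to them, so strike 8, 10 from box 6.
Determined: box 2=4, box 3=2, box 5=14. The other boxes each still have more than one consistent value. That makes 3.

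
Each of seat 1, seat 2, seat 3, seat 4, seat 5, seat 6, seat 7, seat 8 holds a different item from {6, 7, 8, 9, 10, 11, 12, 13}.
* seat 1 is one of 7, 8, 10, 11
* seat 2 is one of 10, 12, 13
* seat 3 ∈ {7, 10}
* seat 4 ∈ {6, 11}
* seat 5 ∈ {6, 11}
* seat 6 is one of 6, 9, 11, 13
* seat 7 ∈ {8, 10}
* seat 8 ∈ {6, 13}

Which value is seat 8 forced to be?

The 8 variables together cover exactly {6, 7, 8, 9, 10, 11, 12, 13} — 8 values for 8 variables — and 9 appears only in seat 6's list, so seat 6 = 9.
The 7 still-open variables draw from only 7 values {6, 7, 8, 10, 11, 12, 13}, so each is used; only seat 2 can be 12, hence seat 2 = 12.
The 6 still-open variables together cover exactly {6, 7, 8, 10, 11, 13} — 6 values for 6 variables — and 13 appears only in seat 8's list, so seat 8 = 13.

13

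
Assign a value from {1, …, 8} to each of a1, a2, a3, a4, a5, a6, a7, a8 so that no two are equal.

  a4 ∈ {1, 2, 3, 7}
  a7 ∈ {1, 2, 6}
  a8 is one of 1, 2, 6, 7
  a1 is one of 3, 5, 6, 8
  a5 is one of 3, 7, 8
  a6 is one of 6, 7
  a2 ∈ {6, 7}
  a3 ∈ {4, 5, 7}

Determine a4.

3

Among the 8 variables, 4 fits only a3 (and all 8 values in {1, 2, 3, 4, 5, 6, 7, 8} must be used), so a3 = 4.
Among the 7 still-open variables, 5 fits only a1 (and all 7 values in {1, 2, 3, 5, 6, 7, 8} must be used), so a1 = 5.
The 6 still-open variables draw from only 6 values {1, 2, 3, 6, 7, 8}, so each is used; only a5 can be 8, hence a5 = 8.
The 5 still-open variables draw from only 5 values {1, 2, 3, 6, 7}, so each is used; only a4 can be 3, hence a4 = 3.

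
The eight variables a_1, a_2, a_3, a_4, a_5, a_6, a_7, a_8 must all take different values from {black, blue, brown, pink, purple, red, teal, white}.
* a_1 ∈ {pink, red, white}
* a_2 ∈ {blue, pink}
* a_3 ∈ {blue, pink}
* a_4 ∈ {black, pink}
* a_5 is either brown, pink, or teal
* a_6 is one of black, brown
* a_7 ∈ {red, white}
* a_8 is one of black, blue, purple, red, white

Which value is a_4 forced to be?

black

The 8 variables together cover exactly {black, blue, brown, pink, purple, red, teal, white} — 8 values for 8 variables — and purple appears only in a_8's list, so a_8 = purple.
The 7 still-open variables draw from only 7 values {black, blue, brown, pink, red, teal, white}, so each is used; only a_5 can be teal, hence a_5 = teal.
The 6 still-open variables together cover exactly {black, blue, brown, pink, red, white} — 6 values for 6 variables — and brown appears only in a_6's list, so a_6 = brown.
The 5 still-open variables together cover exactly {black, blue, pink, red, white} — 5 values for 5 variables — and black appears only in a_4's list, so a_4 = black.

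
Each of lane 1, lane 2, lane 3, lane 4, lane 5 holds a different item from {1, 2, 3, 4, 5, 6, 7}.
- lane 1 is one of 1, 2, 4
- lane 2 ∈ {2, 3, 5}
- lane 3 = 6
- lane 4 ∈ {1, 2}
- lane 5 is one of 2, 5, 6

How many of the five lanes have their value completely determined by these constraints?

lane 3 has just one choice, so lane 3 = 6. So lane 5 can't be 6.
Determined: lane 3=6. The other lanes each still have more than one consistent value. That makes 1.

1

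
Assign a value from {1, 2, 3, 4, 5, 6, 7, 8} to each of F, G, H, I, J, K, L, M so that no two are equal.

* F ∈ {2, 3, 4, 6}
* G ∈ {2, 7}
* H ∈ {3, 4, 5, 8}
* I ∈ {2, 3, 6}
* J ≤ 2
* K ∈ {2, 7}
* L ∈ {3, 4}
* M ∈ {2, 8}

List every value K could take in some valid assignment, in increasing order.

The 8 variables draw from only 8 values {1, 2, 3, 4, 5, 6, 7, 8}, so each is used; only J can be 1, hence J = 1.
Among the 7 still-open variables, 5 fits only H (and all 7 values in {2, 3, 4, 5, 6, 7, 8} must be used), so H = 5.
The 6 still-open variables draw from only 6 values {2, 3, 4, 6, 7, 8}, so each is used; only M can be 8, hence M = 8.
G and K between them cover only {2, 7} — a naked pair. Remove those values from F, I.
No further eliminations apply; K can still be any of 2, 7.

2, 7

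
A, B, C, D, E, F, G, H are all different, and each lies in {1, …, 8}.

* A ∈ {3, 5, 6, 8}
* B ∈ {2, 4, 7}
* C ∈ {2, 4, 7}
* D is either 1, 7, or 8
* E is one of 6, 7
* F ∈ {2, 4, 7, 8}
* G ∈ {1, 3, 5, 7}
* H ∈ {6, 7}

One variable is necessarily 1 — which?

E and H between them cover only {6, 7} — a naked pair. Remove those values from A, B, C, D, F, G.
B and C between them cover only {2, 4} — a naked pair. Remove those values from F.
F's domain is down to {8}, so F = 8. Strike 8 from A, D.
So 1 goes to D.

D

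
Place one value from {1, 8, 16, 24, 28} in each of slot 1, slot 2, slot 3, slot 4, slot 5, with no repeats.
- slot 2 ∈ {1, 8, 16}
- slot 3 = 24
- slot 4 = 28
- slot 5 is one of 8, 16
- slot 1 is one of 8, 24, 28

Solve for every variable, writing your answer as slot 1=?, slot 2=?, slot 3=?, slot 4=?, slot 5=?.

slot 1=8, slot 2=1, slot 3=24, slot 4=28, slot 5=16

slot 3's domain is down to {24}, so slot 3 = 24. So slot 1 can't be 24.
slot 4 has just one choice, so slot 4 = 28. Strike 28 from slot 1.
slot 1 must be 8 (only option left). Eliminate 8 elsewhere: slot 2, slot 5.
That leaves slot 5 = 16. Eliminate 16 elsewhere: slot 2.
slot 2's domain is down to {1}, so slot 2 = 1.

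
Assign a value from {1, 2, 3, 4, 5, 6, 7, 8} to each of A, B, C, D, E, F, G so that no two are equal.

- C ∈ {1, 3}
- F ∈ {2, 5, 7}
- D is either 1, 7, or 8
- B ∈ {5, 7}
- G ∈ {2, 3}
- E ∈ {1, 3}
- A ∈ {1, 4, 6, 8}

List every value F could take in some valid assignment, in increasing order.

C and E share exactly the 2 values {1, 3}; by pigeonhole those values go to them, so strike 1, 3 from A, D, G.
G has just one choice, so G = 2. Strike 2 from F.
B and F between them cover only {5, 7} — a naked pair. Remove those values from D.
D has just one choice, so D = 8. Remove 8 from A.
No further eliminations apply; F can still be any of 5, 7.

5, 7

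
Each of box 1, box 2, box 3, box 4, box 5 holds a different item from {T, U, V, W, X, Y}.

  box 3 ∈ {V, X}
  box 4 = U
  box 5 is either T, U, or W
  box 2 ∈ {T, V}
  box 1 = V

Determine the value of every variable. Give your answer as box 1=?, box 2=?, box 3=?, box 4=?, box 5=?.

box 1's domain is down to {V}, so box 1 = V. Strike V from box 2, box 3.
That leaves box 2 = T. So box 5 can't be T.
box 3's domain is down to {X}, so box 3 = X.
That leaves box 4 = U. Eliminate U elsewhere: box 5.
box 5 has just one choice, so box 5 = W.

box 1=V, box 2=T, box 3=X, box 4=U, box 5=W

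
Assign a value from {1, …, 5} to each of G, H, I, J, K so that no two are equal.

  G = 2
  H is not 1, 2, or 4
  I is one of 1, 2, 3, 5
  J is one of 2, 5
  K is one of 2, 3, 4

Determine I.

1

G must be 2 (only option left). Strike 2 from I, J, K.
J has just one choice, so J = 5. So H, I can't be 5.
H's domain is down to {3}, so H = 3. So I, K can't be 3.
So I = 1.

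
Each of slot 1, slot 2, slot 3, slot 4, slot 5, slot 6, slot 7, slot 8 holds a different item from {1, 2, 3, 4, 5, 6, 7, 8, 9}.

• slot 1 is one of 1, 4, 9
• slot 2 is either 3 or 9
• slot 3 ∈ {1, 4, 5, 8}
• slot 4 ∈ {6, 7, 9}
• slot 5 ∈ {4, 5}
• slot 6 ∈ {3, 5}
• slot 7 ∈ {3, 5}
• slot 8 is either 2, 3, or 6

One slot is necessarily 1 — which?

slot 6 and slot 7 between them cover only {3, 5} — a naked pair. Remove those values from slot 2, slot 3, slot 5, slot 8.
slot 2 has just one choice, so slot 2 = 9. Eliminate 9 elsewhere: slot 1, slot 4.
slot 5 must be 4 (only option left). So slot 1, slot 3 can't be 4.

slot 1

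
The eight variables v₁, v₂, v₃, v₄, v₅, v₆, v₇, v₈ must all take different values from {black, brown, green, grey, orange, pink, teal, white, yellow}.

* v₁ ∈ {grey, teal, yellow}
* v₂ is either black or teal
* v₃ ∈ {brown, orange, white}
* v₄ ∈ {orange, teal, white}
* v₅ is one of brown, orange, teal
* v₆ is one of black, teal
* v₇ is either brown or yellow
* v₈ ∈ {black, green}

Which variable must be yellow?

v₇

The 8 variables together cover exactly {black, brown, green, grey, orange, teal, white, yellow} — 8 values for 8 variables — and green appears only in v₈'s list, so v₈ = green.
Among the 7 still-open variables, grey fits only v₁ (and all 7 values in {black, brown, grey, orange, teal, white, yellow} must be used), so v₁ = grey.
The 6 still-open variables together cover exactly {black, brown, orange, teal, white, yellow} — 6 values for 6 variables — and yellow appears only in v₇'s list, so v₇ = yellow.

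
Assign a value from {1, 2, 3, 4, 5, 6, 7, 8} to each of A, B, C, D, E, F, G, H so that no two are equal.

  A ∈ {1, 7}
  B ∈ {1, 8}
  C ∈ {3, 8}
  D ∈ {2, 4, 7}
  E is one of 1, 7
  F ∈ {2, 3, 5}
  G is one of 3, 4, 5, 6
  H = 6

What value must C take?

3

H's domain is down to {6}, so H = 6. Eliminate 6 elsewhere: G.
A and E share exactly the 2 values {1, 7}; by pigeonhole those values go to them, so strike 1, 7 from B, D.
B's domain is down to {8}, so B = 8. Eliminate 8 elsewhere: C.
So C = 3.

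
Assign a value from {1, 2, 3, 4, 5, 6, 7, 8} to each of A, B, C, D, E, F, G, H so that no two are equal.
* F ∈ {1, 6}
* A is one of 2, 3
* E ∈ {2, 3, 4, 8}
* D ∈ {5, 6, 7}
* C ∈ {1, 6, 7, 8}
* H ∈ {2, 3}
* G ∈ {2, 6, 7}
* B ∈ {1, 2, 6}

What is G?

7

Among the 8 variables, 4 fits only E (and all 8 values in {1, 2, 3, 4, 5, 6, 7, 8} must be used), so E = 4.
The 7 still-open variables draw from only 7 values {1, 2, 3, 5, 6, 7, 8}, so each is used; only D can be 5, hence D = 5.
The 6 still-open variables together cover exactly {1, 2, 3, 6, 7, 8} — 6 values for 6 variables — and 8 appears only in C's list, so C = 8.
The 5 still-open variables draw from only 5 values {1, 2, 3, 6, 7}, so each is used; only G can be 7, hence G = 7.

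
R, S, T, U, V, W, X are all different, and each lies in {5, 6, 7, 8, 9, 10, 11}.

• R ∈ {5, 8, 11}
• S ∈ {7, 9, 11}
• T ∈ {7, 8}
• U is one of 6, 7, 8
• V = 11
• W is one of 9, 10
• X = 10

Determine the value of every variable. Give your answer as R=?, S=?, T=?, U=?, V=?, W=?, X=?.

R=5, S=7, T=8, U=6, V=11, W=9, X=10

V must be 11 (only option left). So R, S can't be 11.
X's domain is down to {10}, so X = 10. So W can't be 10.
W has just one choice, so W = 9. Remove 9 from S.
S's domain is down to {7}, so S = 7. Remove 7 from T, U.
That leaves T = 8. So R, U can't be 8.
U has just one choice, so U = 6.
R has just one choice, so R = 5.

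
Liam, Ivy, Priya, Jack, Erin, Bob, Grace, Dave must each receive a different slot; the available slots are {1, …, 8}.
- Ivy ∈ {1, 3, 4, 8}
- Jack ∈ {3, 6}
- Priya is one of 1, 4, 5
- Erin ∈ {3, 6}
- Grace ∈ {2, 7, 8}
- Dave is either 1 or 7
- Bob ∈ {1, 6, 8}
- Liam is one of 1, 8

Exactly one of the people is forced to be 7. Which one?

Dave

The 8 variables draw from only 8 values {1, 2, 3, 4, 5, 6, 7, 8}, so each is used; only Grace can be 2, hence Grace = 2.
The 7 still-open variables together cover exactly {1, 3, 4, 5, 6, 7, 8} — 7 values for 7 variables — and 5 appears only in Priya's list, so Priya = 5.
Among the 6 still-open variables, 4 fits only Ivy (and all 6 values in {1, 3, 4, 6, 7, 8} must be used), so Ivy = 4.
The 5 still-open variables together cover exactly {1, 3, 6, 7, 8} — 5 values for 5 variables — and 7 appears only in Dave's list, so Dave = 7.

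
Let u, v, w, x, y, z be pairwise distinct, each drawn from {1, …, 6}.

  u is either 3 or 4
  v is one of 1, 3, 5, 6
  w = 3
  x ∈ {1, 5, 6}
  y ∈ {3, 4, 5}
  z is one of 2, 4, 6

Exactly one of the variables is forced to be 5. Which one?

y

w must be 3 (only option left). Remove 3 from u, v, y.
That leaves u = 4. So y, z can't be 4.
So 5 goes to y.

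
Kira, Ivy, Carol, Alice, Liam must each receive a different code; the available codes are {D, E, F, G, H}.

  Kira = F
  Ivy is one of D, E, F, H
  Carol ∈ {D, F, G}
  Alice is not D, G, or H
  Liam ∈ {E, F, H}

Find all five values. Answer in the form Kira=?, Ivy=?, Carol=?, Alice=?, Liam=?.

Kira=F, Ivy=D, Carol=G, Alice=E, Liam=H

Kira has just one choice, so Kira = F. Eliminate F elsewhere: Ivy, Carol, Alice, Liam.
Alice has just one choice, so Alice = E. So Ivy, Liam can't be E.
Liam's domain is down to {H}, so Liam = H. So Ivy can't be H.
Ivy's domain is down to {D}, so Ivy = D. Strike D from Carol.
Carol has just one choice, so Carol = G.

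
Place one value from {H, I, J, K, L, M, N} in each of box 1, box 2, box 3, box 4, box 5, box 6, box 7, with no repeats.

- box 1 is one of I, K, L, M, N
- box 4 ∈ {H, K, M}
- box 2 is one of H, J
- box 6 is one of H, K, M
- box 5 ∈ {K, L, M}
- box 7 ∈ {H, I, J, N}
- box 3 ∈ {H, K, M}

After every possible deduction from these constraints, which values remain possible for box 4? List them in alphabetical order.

The 3 variables box 3, box 4, box 6 are confined to {H, K, M}, which locks those values in; drop them from box 1, box 2, box 5, box 7.
box 2 has just one choice, so box 2 = J. Strike J from box 7.
box 5 has just one choice, so box 5 = L. Strike L from box 1.
No further eliminations apply; box 4 can still be any of H, K, M.

H, K, M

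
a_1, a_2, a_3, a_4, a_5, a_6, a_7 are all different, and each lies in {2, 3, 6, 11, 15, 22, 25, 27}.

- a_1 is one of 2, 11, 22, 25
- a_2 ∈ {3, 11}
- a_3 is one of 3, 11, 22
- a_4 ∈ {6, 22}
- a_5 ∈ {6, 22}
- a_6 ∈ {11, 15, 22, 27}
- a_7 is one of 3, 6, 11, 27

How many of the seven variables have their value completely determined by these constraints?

2

a_4 and a_5 between them cover only {6, 22} — a naked pair. Remove those values from a_1, a_3, a_6, a_7.
The 2 variables a_2 and a_3 are confined to {3, 11}, which locks those values in; drop them from a_1, a_6, a_7.
a_7 has just one choice, so a_7 = 27. So a_6 can't be 27.
a_6 must be 15 (only option left).
Determined: a_6=15, a_7=27. The other variables each still have more than one consistent value. That makes 2.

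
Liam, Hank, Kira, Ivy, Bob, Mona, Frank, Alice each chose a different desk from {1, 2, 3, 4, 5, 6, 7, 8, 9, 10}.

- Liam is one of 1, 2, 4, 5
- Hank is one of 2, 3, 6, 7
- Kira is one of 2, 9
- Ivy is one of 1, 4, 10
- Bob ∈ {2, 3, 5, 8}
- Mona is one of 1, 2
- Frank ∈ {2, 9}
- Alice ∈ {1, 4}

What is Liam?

5

The 2 variables Kira and Frank are confined to {2, 9}, which locks those values in; drop them from Liam, Hank, Bob, Mona.
Mona has just one choice, so Mona = 1. Remove 1 from Liam, Ivy, Alice.
Alice has just one choice, so Alice = 4. So Liam, Ivy can't be 4.
So Liam = 5.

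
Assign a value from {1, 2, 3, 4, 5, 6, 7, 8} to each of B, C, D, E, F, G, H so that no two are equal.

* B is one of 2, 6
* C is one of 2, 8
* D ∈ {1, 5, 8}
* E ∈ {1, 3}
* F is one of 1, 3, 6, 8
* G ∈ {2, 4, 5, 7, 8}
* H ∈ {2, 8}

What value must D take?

5

C and H between them cover only {2, 8} — a naked pair. Remove those values from B, D, F, G.
B must be 6 (only option left). Remove 6 from F.
E and F between them cover only {1, 3} — a naked pair. Remove those values from D.
So D = 5.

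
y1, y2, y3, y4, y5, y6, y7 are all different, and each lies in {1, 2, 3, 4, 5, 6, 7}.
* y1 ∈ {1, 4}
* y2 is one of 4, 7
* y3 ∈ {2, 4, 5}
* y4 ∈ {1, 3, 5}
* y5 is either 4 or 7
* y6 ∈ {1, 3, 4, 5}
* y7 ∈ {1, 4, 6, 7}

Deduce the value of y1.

1

Among the 7 variables, 2 fits only y3 (and all 7 values in {1, 2, 3, 4, 5, 6, 7} must be used), so y3 = 2.
Among the 6 still-open variables, 6 fits only y7 (and all 6 values in {1, 3, 4, 5, 6, 7} must be used), so y7 = 6.
y2 and y5 between them cover only {4, 7} — a naked pair. Remove those values from y1, y6.
So y1 = 1.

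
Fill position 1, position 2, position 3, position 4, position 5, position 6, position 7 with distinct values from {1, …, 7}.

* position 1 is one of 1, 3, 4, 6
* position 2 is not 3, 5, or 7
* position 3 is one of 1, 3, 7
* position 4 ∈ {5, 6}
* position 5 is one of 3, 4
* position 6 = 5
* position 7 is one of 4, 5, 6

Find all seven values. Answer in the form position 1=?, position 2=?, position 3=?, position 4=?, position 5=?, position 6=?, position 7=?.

position 1=1, position 2=2, position 3=7, position 4=6, position 5=3, position 6=5, position 7=4

position 6 has just one choice, so position 6 = 5. So position 4, position 7 can't be 5.
position 4 has just one choice, so position 4 = 6. Eliminate 6 elsewhere: position 1, position 2, position 7.
position 7 has just one choice, so position 7 = 4. Strike 4 from position 1, position 2, position 5.
position 5 must be 3 (only option left). Remove 3 from position 1, position 3.
position 1 must be 1 (only option left). Remove 1 from position 2, position 3.
position 2 must be 2 (only option left).
That leaves position 3 = 7.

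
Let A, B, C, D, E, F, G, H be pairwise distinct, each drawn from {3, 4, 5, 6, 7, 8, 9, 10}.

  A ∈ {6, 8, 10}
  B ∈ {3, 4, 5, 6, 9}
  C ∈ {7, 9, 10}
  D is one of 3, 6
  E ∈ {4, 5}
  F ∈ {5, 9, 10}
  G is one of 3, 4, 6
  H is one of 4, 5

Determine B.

9

Among the 8 variables, 7 fits only C (and all 8 values in {3, 4, 5, 6, 7, 8, 9, 10} must be used), so C = 7.
The 7 still-open variables together cover exactly {3, 4, 5, 6, 8, 9, 10} — 7 values for 7 variables — and 8 appears only in A's list, so A = 8.
Among the 6 still-open variables, 10 fits only F (and all 6 values in {3, 4, 5, 6, 9, 10} must be used), so F = 10.
Among the 5 still-open variables, 9 fits only B (and all 5 values in {3, 4, 5, 6, 9} must be used), so B = 9.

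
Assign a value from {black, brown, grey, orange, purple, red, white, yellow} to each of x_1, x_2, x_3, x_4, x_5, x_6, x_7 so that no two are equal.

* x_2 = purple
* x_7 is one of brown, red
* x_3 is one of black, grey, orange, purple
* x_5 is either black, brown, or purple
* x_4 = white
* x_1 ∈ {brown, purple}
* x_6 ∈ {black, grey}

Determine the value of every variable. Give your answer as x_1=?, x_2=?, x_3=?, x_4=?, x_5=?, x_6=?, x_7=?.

x_1=brown, x_2=purple, x_3=orange, x_4=white, x_5=black, x_6=grey, x_7=red

x_2 must be purple (only option left). Remove purple from x_1, x_3, x_5.
x_4 must be white (only option left).
x_1 has just one choice, so x_1 = brown. Eliminate brown elsewhere: x_5, x_7.
x_5's domain is down to {black}, so x_5 = black. Strike black from x_3, x_6.
x_6 must be grey (only option left). Strike grey from x_3.
That leaves x_7 = red.
x_3 has just one choice, so x_3 = orange.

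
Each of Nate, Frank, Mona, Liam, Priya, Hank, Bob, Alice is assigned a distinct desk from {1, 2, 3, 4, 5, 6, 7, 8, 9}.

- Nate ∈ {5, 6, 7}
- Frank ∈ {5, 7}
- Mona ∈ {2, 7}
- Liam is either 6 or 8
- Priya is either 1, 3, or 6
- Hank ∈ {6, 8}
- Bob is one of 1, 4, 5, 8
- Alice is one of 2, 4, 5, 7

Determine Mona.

The 8 variables together cover exactly {1, 2, 3, 4, 5, 6, 7, 8} — 8 values for 8 variables — and 3 appears only in Priya's list, so Priya = 3.
Among the 7 still-open variables, 1 fits only Bob (and all 7 values in {1, 2, 4, 5, 6, 7, 8} must be used), so Bob = 1.
Among the 6 still-open variables, 4 fits only Alice (and all 6 values in {2, 4, 5, 6, 7, 8} must be used), so Alice = 4.
The 5 still-open variables together cover exactly {2, 5, 6, 7, 8} — 5 values for 5 variables — and 2 appears only in Mona's list, so Mona = 2.

2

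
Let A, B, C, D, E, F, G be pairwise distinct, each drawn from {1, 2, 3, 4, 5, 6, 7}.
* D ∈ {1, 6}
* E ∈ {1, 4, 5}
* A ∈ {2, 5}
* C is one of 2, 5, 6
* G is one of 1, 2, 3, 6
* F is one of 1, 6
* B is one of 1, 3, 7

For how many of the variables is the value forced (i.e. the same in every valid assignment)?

3

Among the 7 variables, 4 fits only E (and all 7 values in {1, 2, 3, 4, 5, 6, 7} must be used), so E = 4.
The 6 still-open variables draw from only 6 values {1, 2, 3, 5, 6, 7}, so each is used; only B can be 7, hence B = 7.
Among the 5 still-open variables, 3 fits only G (and all 5 values in {1, 2, 3, 5, 6} must be used), so G = 3.
The 2 variables D and F are confined to {1, 6}, which locks those values in; drop them from C.
Determined: B=7, E=4, G=3. The other variables each still have more than one consistent value. That makes 3.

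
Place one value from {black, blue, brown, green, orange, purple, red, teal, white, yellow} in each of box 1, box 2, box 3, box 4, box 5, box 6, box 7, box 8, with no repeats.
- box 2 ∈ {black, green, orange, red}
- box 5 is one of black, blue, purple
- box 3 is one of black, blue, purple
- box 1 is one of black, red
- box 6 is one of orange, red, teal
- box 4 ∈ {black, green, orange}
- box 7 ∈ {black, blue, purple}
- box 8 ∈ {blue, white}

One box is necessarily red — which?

Among the 8 variables, teal fits only box 6 (and all 8 values in {black, blue, green, orange, purple, red, teal, white} must be used), so box 6 = teal.
The 7 still-open variables together cover exactly {black, blue, green, orange, purple, red, white} — 7 values for 7 variables — and white appears only in box 8's list, so box 8 = white.
box 3, box 5, box 7 between them cover only {black, blue, purple} — a naked triple. Remove those values from box 1, box 2, box 4.
So red goes to box 1.

box 1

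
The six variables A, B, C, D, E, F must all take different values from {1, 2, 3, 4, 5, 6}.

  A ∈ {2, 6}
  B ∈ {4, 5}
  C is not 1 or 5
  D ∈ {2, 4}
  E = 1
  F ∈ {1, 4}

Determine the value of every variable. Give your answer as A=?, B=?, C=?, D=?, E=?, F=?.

A=6, B=5, C=3, D=2, E=1, F=4

E's domain is down to {1}, so E = 1. Strike 1 from F.
F's domain is down to {4}, so F = 4. So B, C, D can't be 4.
B has just one choice, so B = 5.
D must be 2 (only option left). Strike 2 from A, C.
A's domain is down to {6}, so A = 6. Strike 6 from C.
C's domain is down to {3}, so C = 3.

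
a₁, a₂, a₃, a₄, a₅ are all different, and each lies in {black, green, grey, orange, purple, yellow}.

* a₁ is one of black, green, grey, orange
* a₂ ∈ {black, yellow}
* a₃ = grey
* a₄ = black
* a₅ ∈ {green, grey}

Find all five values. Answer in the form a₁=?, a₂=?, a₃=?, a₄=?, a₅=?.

a₃'s domain is down to {grey}, so a₃ = grey. Strike grey from a₁, a₅.
a₄ has just one choice, so a₄ = black. So a₁, a₂ can't be black.
a₅ must be green (only option left). So a₁ can't be green.
a₁'s domain is down to {orange}, so a₁ = orange.
a₂'s domain is down to {yellow}, so a₂ = yellow.

a₁=orange, a₂=yellow, a₃=grey, a₄=black, a₅=green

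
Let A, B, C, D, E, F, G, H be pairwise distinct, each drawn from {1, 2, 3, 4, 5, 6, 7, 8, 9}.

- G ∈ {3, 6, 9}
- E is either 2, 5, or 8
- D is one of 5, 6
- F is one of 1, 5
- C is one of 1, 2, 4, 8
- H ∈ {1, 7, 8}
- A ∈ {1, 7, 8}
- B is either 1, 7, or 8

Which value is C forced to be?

The 3 variables A, B, H are confined to {1, 7, 8}, which locks those values in; drop them from C, E, F.
F must be 5 (only option left). Eliminate 5 elsewhere: D, E.
D has just one choice, so D = 6. Remove 6 from G.
That leaves E = 2. Strike 2 from C.
So C = 4.

4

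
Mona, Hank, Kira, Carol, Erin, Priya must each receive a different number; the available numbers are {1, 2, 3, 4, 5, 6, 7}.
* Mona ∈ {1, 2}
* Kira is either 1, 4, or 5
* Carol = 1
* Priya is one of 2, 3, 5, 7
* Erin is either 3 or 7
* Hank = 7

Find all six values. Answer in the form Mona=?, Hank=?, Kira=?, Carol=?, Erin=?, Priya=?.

Hank must be 7 (only option left). Strike 7 from Erin, Priya.
Carol's domain is down to {1}, so Carol = 1. Strike 1 from Mona, Kira.
Erin must be 3 (only option left). So Priya can't be 3.
Mona must be 2 (only option left). Strike 2 from Priya.
Priya has just one choice, so Priya = 5. Strike 5 from Kira.
Kira must be 4 (only option left).

Mona=2, Hank=7, Kira=4, Carol=1, Erin=3, Priya=5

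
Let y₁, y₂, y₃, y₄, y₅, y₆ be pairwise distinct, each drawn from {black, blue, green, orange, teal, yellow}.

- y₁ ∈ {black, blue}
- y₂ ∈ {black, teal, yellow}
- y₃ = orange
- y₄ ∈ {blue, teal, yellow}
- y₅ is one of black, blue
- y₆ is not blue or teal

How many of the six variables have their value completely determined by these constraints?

2

y₃'s domain is down to {orange}, so y₃ = orange. So y₆ can't be orange.
Among the 5 still-open variables, green fits only y₆ (and all 5 values in {black, blue, green, teal, yellow} must be used), so y₆ = green.
The 2 variables y₁ and y₅ are confined to {black, blue}, which locks those values in; drop them from y₂, y₄.
Determined: y₃=orange, y₆=green. The other variables each still have more than one consistent value. That makes 2.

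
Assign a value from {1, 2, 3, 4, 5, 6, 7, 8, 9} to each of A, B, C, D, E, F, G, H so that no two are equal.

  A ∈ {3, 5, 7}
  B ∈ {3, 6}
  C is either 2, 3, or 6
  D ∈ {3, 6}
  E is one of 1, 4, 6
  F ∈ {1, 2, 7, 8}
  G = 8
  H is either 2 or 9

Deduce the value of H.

G's domain is down to {8}, so G = 8. Remove 8 from F.
B and D between them cover only {3, 6} — a naked pair. Remove those values from A, C, E.
C's domain is down to {2}, so C = 2. Strike 2 from F, H.
So H = 9.

9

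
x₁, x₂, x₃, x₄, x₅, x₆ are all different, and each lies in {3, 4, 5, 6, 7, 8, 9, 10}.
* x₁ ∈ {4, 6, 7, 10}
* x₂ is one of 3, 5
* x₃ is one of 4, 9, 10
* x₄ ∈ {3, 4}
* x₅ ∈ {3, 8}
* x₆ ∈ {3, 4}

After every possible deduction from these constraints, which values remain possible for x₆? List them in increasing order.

3, 4

x₄ and x₆ between them cover only {3, 4} — a naked pair. Remove those values from x₁, x₂, x₃, x₅.
x₂ must be 5 (only option left).
x₅'s domain is down to {8}, so x₅ = 8.
No further eliminations apply; x₆ can still be any of 3, 4.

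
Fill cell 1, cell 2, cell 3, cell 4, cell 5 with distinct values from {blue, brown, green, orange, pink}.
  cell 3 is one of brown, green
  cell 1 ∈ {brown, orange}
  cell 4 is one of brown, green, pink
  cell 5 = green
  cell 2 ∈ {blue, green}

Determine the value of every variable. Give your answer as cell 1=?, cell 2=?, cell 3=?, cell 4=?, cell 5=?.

cell 1=orange, cell 2=blue, cell 3=brown, cell 4=pink, cell 5=green

cell 5 has just one choice, so cell 5 = green. Remove green from cell 2, cell 3, cell 4.
cell 2 has just one choice, so cell 2 = blue.
cell 3 must be brown (only option left). Eliminate brown elsewhere: cell 1, cell 4.
cell 4 must be pink (only option left).
cell 1 has just one choice, so cell 1 = orange.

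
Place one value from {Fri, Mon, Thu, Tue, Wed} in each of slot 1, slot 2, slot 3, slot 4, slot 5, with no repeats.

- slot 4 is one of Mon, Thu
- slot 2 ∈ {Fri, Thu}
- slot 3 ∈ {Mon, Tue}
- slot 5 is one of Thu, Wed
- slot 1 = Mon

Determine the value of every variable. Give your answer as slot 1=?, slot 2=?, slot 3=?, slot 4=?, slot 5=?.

slot 1 must be Mon (only option left). So slot 3, slot 4 can't be Mon.
That leaves slot 3 = Tue.
That leaves slot 4 = Thu. Strike Thu from slot 2, slot 5.
slot 5's domain is down to {Wed}, so slot 5 = Wed.
slot 2 has just one choice, so slot 2 = Fri.

slot 1=Mon, slot 2=Fri, slot 3=Tue, slot 4=Thu, slot 5=Wed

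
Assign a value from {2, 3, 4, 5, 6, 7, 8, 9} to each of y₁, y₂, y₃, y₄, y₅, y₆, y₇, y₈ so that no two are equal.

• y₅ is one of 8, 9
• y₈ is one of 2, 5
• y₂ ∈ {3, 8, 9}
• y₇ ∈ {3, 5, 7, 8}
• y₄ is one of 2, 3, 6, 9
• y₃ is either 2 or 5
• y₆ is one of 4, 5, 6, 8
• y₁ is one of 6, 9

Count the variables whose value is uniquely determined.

2

The 8 variables draw from only 8 values {2, 3, 4, 5, 6, 7, 8, 9}, so each is used; only y₆ can be 4, hence y₆ = 4.
Among the 7 still-open variables, 7 fits only y₇ (and all 7 values in {2, 3, 5, 6, 7, 8, 9} must be used), so y₇ = 7.
The 2 variables y₃ and y₈ are confined to {2, 5}, which locks those values in; drop them from y₄.
Determined: y₆=4, y₇=7. The other variables each still have more than one consistent value. That makes 2.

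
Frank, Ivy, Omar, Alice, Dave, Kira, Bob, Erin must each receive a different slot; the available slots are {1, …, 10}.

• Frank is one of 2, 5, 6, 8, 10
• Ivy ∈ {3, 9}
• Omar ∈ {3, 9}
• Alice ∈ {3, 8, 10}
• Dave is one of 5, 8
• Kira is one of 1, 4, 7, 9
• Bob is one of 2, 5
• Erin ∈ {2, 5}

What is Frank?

6

The 2 variables Ivy and Omar are confined to {3, 9}, which locks those values in; drop them from Alice, Kira.
Bob and Erin share exactly the 2 values {2, 5}; by pigeonhole those values go to them, so strike 2, 5 from Frank, Dave.
That leaves Dave = 8. Strike 8 from Frank, Alice.
Alice's domain is down to {10}, so Alice = 10. Strike 10 from Frank.
So Frank = 6.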